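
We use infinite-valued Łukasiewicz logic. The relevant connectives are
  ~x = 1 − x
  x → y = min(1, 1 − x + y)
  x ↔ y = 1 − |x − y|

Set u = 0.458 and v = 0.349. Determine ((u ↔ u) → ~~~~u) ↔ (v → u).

u ↔ u = 1 − |0.458 − 0.458| = 1 − 0.000 = 1.000
~u = 1 − 0.458 = 0.542
~~u = 1 − 0.542 = 0.458
~~~u = 1 − 0.458 = 0.542
~~~~u = 1 − 0.542 = 0.458
(u ↔ u) → ~~~~u = min(1, 1 − 1.000 + 0.458) = min(1, 0.458) = 0.458
v → u = min(1, 1 − 0.349 + 0.458) = min(1, 1.109) = 1.000
((u ↔ u) → ~~~~u) ↔ (v → u) = 1 − |0.458 − 1.000| = 1 − 0.542 = 0.458

0.458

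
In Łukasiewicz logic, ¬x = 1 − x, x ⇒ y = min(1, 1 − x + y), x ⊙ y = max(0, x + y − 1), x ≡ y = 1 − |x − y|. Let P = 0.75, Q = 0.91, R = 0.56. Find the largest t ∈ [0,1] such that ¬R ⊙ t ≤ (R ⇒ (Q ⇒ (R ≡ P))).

¬R = 1 − 0.56 = 0.44
So the left factor is ¬R = 0.44.
R ≡ P = 1 − |0.56 − 0.75| = 1 − 0.19 = 0.81
Q ⇒ (R ≡ P) = min(1, 1 − 0.91 + 0.81) = min(1, 0.90) = 0.90
R ⇒ (Q ⇒ (R ≡ P)) = min(1, 1 − 0.56 + 0.90) = min(1, 1.34) = 1.00
So the right-hand bound is R ⇒ (Q ⇒ (R ≡ P)) = 1.00.
The residuum of the Łukasiewicz t-norm gives the supremum: min(1, 1 − 0.44 + 1.00).
1 − 0.44 + 1.00 = 1.56, so t = min(1, 1.56) = 1.00.
Check: 0.44 ⊙ 1.00 = max(0, 0.44) = 0.44 ≤ 1.00.

1.00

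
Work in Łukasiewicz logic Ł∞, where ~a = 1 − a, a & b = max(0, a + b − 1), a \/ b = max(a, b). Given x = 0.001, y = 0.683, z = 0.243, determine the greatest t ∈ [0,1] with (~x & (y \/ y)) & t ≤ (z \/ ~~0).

0.561

~x = 1 − 0.001 = 0.999
y \/ y = max(0.683, 0.683) = 0.683
~x & (y \/ y) = max(0, 0.999 + 0.683 − 1) = max(0, 0.682) = 0.682
So the left factor is ~x & (y \/ y) = 0.682.
~0 = 1 − 0.000 = 1.000
~~0 = 1 − 1.000 = 0.000
z \/ ~~0 = max(0.243, 0.000) = 0.243
So the right-hand bound is z \/ ~~0 = 0.243.
The residuum of the Łukasiewicz t-norm gives the supremum: min(1, 1 − 0.682 + 0.243).
1 − 0.682 + 0.243 = 0.561, so t = min(1, 0.561) = 0.561.
Check: 0.682 & 0.561 = max(0, 0.243) = 0.243 ≤ 0.243.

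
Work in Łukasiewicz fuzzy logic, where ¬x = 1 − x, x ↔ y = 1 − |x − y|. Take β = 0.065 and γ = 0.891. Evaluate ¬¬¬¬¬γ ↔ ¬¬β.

0.956

¬γ = 1 − 0.891 = 0.109
¬¬γ = 1 − 0.109 = 0.891
¬¬¬γ = 1 − 0.891 = 0.109
¬¬¬¬γ = 1 − 0.109 = 0.891
¬¬¬¬¬γ = 1 − 0.891 = 0.109
¬β = 1 − 0.065 = 0.935
¬¬β = 1 − 0.935 = 0.065
¬¬¬¬¬γ ↔ ¬¬β = 1 − |0.109 − 0.065| = 1 − 0.044 = 0.956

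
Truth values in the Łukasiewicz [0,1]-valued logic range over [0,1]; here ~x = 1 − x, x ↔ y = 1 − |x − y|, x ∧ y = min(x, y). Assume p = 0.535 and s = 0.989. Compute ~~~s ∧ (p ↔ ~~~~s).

~s = 1 − 0.989 = 0.011
~~s = 1 − 0.011 = 0.989
~~~s = 1 − 0.989 = 0.011
~~~~s = 1 − 0.011 = 0.989
p ↔ ~~~~s = 1 − |0.535 − 0.989| = 1 − 0.454 = 0.546
~~~s ∧ (p ↔ ~~~~s) = min(0.011, 0.546) = 0.011

0.011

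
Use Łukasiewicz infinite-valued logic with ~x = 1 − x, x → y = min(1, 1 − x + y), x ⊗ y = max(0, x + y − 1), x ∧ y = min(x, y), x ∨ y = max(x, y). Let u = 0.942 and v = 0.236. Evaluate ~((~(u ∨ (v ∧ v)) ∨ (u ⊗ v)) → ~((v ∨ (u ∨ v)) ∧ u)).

0.120

v ∧ v = min(0.236, 0.236) = 0.236
u ∨ (v ∧ v) = max(0.942, 0.236) = 0.942
~(u ∨ (v ∧ v)) = 1 − 0.942 = 0.058
u ⊗ v = max(0, 0.942 + 0.236 − 1) = max(0, 0.178) = 0.178
~(u ∨ (v ∧ v)) ∨ (u ⊗ v) = max(0.058, 0.178) = 0.178
u ∨ v = max(0.942, 0.236) = 0.942
v ∨ (u ∨ v) = max(0.236, 0.942) = 0.942
(v ∨ (u ∨ v)) ∧ u = min(0.942, 0.942) = 0.942
~((v ∨ (u ∨ v)) ∧ u) = 1 − 0.942 = 0.058
(~(u ∨ (v ∧ v)) ∨ (u ⊗ v)) → ~((v ∨ (u ∨ v)) ∧ u) = min(1, 1 − 0.178 + 0.058) = min(1, 0.880) = 0.880
~((~(u ∨ (v ∧ v)) ∨ (u ⊗ v)) → ~((v ∨ (u ∨ v)) ∧ u)) = 1 − 0.880 = 0.120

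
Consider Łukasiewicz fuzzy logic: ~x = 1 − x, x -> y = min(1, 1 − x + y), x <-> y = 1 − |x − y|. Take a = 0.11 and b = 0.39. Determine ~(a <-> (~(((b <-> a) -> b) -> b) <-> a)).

b <-> a = 1 − |0.39 − 0.11| = 1 − 0.28 = 0.72
(b <-> a) -> b = min(1, 1 − 0.72 + 0.39) = min(1, 0.67) = 0.67
((b <-> a) -> b) -> b = min(1, 1 − 0.67 + 0.39) = min(1, 0.72) = 0.72
~(((b <-> a) -> b) -> b) = 1 − 0.72 = 0.28
~(((b <-> a) -> b) -> b) <-> a = 1 − |0.28 − 0.11| = 1 − 0.17 = 0.83
a <-> (~(((b <-> a) -> b) -> b) <-> a) = 1 − |0.11 − 0.83| = 1 − 0.72 = 0.28
~(a <-> (~(((b <-> a) -> b) -> b) <-> a)) = 1 − 0.28 = 0.72

0.72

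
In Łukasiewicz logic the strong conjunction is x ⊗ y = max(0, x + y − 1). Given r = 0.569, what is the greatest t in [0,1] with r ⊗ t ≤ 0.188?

The residuum of the Łukasiewicz t-norm gives the supremum: min(1, 1 − 0.569 + 0.188).
1 − 0.569 + 0.188 = 0.619, so t = min(1, 0.619) = 0.619.
Check: 0.569 ⊗ 0.619 = max(0, 0.188) = 0.188 ≤ 0.188.

0.619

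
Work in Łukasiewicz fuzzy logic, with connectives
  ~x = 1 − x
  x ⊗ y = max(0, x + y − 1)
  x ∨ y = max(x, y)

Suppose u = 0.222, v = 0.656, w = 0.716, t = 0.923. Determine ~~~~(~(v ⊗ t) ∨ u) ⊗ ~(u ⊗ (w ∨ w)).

v ⊗ t = max(0, 0.656 + 0.923 − 1) = max(0, 0.579) = 0.579
~(v ⊗ t) = 1 − 0.579 = 0.421
~(v ⊗ t) ∨ u = max(0.421, 0.222) = 0.421
~(~(v ⊗ t) ∨ u) = 1 − 0.421 = 0.579
~~(~(v ⊗ t) ∨ u) = 1 − 0.579 = 0.421
~~~(~(v ⊗ t) ∨ u) = 1 − 0.421 = 0.579
~~~~(~(v ⊗ t) ∨ u) = 1 − 0.579 = 0.421
w ∨ w = max(0.716, 0.716) = 0.716
u ⊗ (w ∨ w) = max(0, 0.222 + 0.716 − 1) = max(0, -0.062) = 0.000
~(u ⊗ (w ∨ w)) = 1 − 0.000 = 1.000
~~~~(~(v ⊗ t) ∨ u) ⊗ ~(u ⊗ (w ∨ w)) = max(0, 0.421 + 1.000 − 1) = max(0, 0.421) = 0.421

0.421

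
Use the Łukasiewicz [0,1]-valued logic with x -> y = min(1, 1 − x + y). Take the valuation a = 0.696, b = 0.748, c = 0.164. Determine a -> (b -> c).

0.720

b -> c = min(1, 1 − 0.748 + 0.164) = min(1, 0.416) = 0.416
a -> (b -> c) = min(1, 1 − 0.696 + 0.416) = min(1, 0.720) = 0.720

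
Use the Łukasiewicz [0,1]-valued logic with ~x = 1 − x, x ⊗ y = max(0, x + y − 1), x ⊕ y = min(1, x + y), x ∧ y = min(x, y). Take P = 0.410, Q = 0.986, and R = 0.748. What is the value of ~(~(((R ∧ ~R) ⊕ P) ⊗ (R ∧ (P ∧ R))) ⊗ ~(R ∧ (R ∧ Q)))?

0.820

~R = 1 − 0.748 = 0.252
R ∧ ~R = min(0.748, 0.252) = 0.252
(R ∧ ~R) ⊕ P = min(1, 0.252 + 0.410) = min(1, 0.662) = 0.662
P ∧ R = min(0.410, 0.748) = 0.410
R ∧ (P ∧ R) = min(0.748, 0.410) = 0.410
((R ∧ ~R) ⊕ P) ⊗ (R ∧ (P ∧ R)) = max(0, 0.662 + 0.410 − 1) = max(0, 0.072) = 0.072
~(((R ∧ ~R) ⊕ P) ⊗ (R ∧ (P ∧ R))) = 1 − 0.072 = 0.928
R ∧ Q = min(0.748, 0.986) = 0.748
R ∧ (R ∧ Q) = min(0.748, 0.748) = 0.748
~(R ∧ (R ∧ Q)) = 1 − 0.748 = 0.252
~(((R ∧ ~R) ⊕ P) ⊗ (R ∧ (P ∧ R))) ⊗ ~(R ∧ (R ∧ Q)) = max(0, 0.928 + 0.252 − 1) = max(0, 0.180) = 0.180
~(~(((R ∧ ~R) ⊕ P) ⊗ (R ∧ (P ∧ R))) ⊗ ~(R ∧ (R ∧ Q))) = 1 − 0.180 = 0.820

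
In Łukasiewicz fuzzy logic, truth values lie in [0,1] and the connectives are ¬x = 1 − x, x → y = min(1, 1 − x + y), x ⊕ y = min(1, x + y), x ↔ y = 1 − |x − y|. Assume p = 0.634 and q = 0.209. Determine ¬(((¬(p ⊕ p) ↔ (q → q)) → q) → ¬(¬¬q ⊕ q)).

p ⊕ p = min(1, 0.634 + 0.634) = min(1, 1.268) = 1.000
¬(p ⊕ p) = 1 − 1.000 = 0.000
q → q = min(1, 1 − 0.209 + 0.209) = min(1, 1.000) = 1.000
¬(p ⊕ p) ↔ (q → q) = 1 − |0.000 − 1.000| = 1 − 1.000 = 0.000
(¬(p ⊕ p) ↔ (q → q)) → q = min(1, 1 − 0.000 + 0.209) = min(1, 1.209) = 1.000
¬q = 1 − 0.209 = 0.791
¬¬q = 1 − 0.791 = 0.209
¬¬q ⊕ q = min(1, 0.209 + 0.209) = min(1, 0.418) = 0.418
¬(¬¬q ⊕ q) = 1 − 0.418 = 0.582
((¬(p ⊕ p) ↔ (q → q)) → q) → ¬(¬¬q ⊕ q) = min(1, 1 − 1.000 + 0.582) = min(1, 0.582) = 0.582
¬(((¬(p ⊕ p) ↔ (q → q)) → q) → ¬(¬¬q ⊕ q)) = 1 − 0.582 = 0.418

0.418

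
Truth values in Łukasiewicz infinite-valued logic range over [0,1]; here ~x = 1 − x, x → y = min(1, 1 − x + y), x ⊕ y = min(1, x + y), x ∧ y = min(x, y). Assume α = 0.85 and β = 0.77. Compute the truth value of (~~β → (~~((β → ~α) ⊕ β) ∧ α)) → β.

~β = 1 − 0.77 = 0.23
~~β = 1 − 0.23 = 0.77
~α = 1 − 0.85 = 0.15
β → ~α = min(1, 1 − 0.77 + 0.15) = min(1, 0.38) = 0.38
(β → ~α) ⊕ β = min(1, 0.38 + 0.77) = min(1, 1.15) = 1.00
~((β → ~α) ⊕ β) = 1 − 1.00 = 0.00
~~((β → ~α) ⊕ β) = 1 − 0.00 = 1.00
~~((β → ~α) ⊕ β) ∧ α = min(1.00, 0.85) = 0.85
~~β → (~~((β → ~α) ⊕ β) ∧ α) = min(1, 1 − 0.77 + 0.85) = min(1, 1.08) = 1.00
(~~β → (~~((β → ~α) ⊕ β) ∧ α)) → β = min(1, 1 − 1.00 + 0.77) = min(1, 0.77) = 0.77

0.77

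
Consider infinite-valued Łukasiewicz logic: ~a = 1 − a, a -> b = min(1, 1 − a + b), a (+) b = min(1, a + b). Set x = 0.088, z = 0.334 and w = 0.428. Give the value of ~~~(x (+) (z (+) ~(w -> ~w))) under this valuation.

0.578

~w = 1 − 0.428 = 0.572
w -> ~w = min(1, 1 − 0.428 + 0.572) = min(1, 1.144) = 1.000
~(w -> ~w) = 1 − 1.000 = 0.000
z (+) ~(w -> ~w) = min(1, 0.334 + 0.000) = min(1, 0.334) = 0.334
x (+) (z (+) ~(w -> ~w)) = min(1, 0.088 + 0.334) = min(1, 0.422) = 0.422
~(x (+) (z (+) ~(w -> ~w))) = 1 − 0.422 = 0.578
~~(x (+) (z (+) ~(w -> ~w))) = 1 − 0.578 = 0.422
~~~(x (+) (z (+) ~(w -> ~w))) = 1 − 0.422 = 0.578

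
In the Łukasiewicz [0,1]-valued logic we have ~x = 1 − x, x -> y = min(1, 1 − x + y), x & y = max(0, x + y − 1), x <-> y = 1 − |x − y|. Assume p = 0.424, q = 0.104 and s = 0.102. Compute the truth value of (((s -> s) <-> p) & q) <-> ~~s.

0.898

s -> s = min(1, 1 − 0.102 + 0.102) = min(1, 1.000) = 1.000
(s -> s) <-> p = 1 − |1.000 − 0.424| = 1 − 0.576 = 0.424
((s -> s) <-> p) & q = max(0, 0.424 + 0.104 − 1) = max(0, -0.472) = 0.000
~s = 1 − 0.102 = 0.898
~~s = 1 − 0.898 = 0.102
(((s -> s) <-> p) & q) <-> ~~s = 1 − |0.000 − 0.102| = 1 − 0.102 = 0.898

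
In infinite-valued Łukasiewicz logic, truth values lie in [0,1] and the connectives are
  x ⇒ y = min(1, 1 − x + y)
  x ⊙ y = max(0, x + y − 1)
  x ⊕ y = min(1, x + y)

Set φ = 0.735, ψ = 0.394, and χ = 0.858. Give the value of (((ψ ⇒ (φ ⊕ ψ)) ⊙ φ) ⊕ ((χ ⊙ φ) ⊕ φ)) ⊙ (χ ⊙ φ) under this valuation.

φ ⊕ ψ = min(1, 0.735 + 0.394) = min(1, 1.129) = 1.000
ψ ⇒ (φ ⊕ ψ) = min(1, 1 − 0.394 + 1.000) = min(1, 1.606) = 1.000
(ψ ⇒ (φ ⊕ ψ)) ⊙ φ = max(0, 1.000 + 0.735 − 1) = max(0, 0.735) = 0.735
χ ⊙ φ = max(0, 0.858 + 0.735 − 1) = max(0, 0.593) = 0.593
(χ ⊙ φ) ⊕ φ = min(1, 0.593 + 0.735) = min(1, 1.328) = 1.000
((ψ ⇒ (φ ⊕ ψ)) ⊙ φ) ⊕ ((χ ⊙ φ) ⊕ φ) = min(1, 0.735 + 1.000) = min(1, 1.735) = 1.000
(((ψ ⇒ (φ ⊕ ψ)) ⊙ φ) ⊕ ((χ ⊙ φ) ⊕ φ)) ⊙ (χ ⊙ φ) = max(0, 1.000 + 0.593 − 1) = max(0, 0.593) = 0.593

0.593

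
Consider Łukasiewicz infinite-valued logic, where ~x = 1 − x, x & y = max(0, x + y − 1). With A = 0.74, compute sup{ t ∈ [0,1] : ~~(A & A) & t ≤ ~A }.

A & A = max(0, 0.74 + 0.74 − 1) = max(0, 0.48) = 0.48
~(A & A) = 1 − 0.48 = 0.52
~~(A & A) = 1 − 0.52 = 0.48
So the left factor is ~~(A & A) = 0.48.
~A = 1 − 0.74 = 0.26
So the right-hand bound is ~A = 0.26.
The residuum of the Łukasiewicz t-norm gives the supremum: min(1, 1 − 0.48 + 0.26).
1 − 0.48 + 0.26 = 0.78, so t = min(1, 0.78) = 0.78.
Check: 0.48 & 0.78 = max(0, 0.26) = 0.26 ≤ 0.26.

0.78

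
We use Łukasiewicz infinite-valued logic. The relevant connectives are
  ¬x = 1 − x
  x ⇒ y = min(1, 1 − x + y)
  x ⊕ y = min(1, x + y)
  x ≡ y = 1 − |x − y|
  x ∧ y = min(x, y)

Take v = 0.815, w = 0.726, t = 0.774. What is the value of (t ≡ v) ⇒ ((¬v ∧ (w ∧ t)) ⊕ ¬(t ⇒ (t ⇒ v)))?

0.226

t ≡ v = 1 − |0.774 − 0.815| = 1 − 0.041 = 0.959
¬v = 1 − 0.815 = 0.185
w ∧ t = min(0.726, 0.774) = 0.726
¬v ∧ (w ∧ t) = min(0.185, 0.726) = 0.185
t ⇒ v = min(1, 1 − 0.774 + 0.815) = min(1, 1.041) = 1.000
t ⇒ (t ⇒ v) = min(1, 1 − 0.774 + 1.000) = min(1, 1.226) = 1.000
¬(t ⇒ (t ⇒ v)) = 1 − 1.000 = 0.000
(¬v ∧ (w ∧ t)) ⊕ ¬(t ⇒ (t ⇒ v)) = min(1, 0.185 + 0.000) = min(1, 0.185) = 0.185
(t ≡ v) ⇒ ((¬v ∧ (w ∧ t)) ⊕ ¬(t ⇒ (t ⇒ v))) = min(1, 1 − 0.959 + 0.185) = min(1, 0.226) = 0.226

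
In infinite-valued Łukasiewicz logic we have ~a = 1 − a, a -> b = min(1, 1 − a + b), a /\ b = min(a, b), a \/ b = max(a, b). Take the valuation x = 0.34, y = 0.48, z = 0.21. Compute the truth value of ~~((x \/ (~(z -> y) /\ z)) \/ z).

z -> y = min(1, 1 − 0.21 + 0.48) = min(1, 1.27) = 1.00
~(z -> y) = 1 − 1.00 = 0.00
~(z -> y) /\ z = min(0.00, 0.21) = 0.00
x \/ (~(z -> y) /\ z) = max(0.34, 0.00) = 0.34
(x \/ (~(z -> y) /\ z)) \/ z = max(0.34, 0.21) = 0.34
~((x \/ (~(z -> y) /\ z)) \/ z) = 1 − 0.34 = 0.66
~~((x \/ (~(z -> y) /\ z)) \/ z) = 1 − 0.66 = 0.34

0.34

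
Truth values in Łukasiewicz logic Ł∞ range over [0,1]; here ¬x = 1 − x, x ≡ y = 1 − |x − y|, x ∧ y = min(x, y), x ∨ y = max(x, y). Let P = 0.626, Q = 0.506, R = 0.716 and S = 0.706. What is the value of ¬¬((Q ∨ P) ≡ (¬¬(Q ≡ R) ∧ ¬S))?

0.668

Q ∨ P = max(0.506, 0.626) = 0.626
Q ≡ R = 1 − |0.506 − 0.716| = 1 − 0.210 = 0.790
¬(Q ≡ R) = 1 − 0.790 = 0.210
¬¬(Q ≡ R) = 1 − 0.210 = 0.790
¬S = 1 − 0.706 = 0.294
¬¬(Q ≡ R) ∧ ¬S = min(0.790, 0.294) = 0.294
(Q ∨ P) ≡ (¬¬(Q ≡ R) ∧ ¬S) = 1 − |0.626 − 0.294| = 1 − 0.332 = 0.668
¬((Q ∨ P) ≡ (¬¬(Q ≡ R) ∧ ¬S)) = 1 − 0.668 = 0.332
¬¬((Q ∨ P) ≡ (¬¬(Q ≡ R) ∧ ¬S)) = 1 − 0.332 = 0.668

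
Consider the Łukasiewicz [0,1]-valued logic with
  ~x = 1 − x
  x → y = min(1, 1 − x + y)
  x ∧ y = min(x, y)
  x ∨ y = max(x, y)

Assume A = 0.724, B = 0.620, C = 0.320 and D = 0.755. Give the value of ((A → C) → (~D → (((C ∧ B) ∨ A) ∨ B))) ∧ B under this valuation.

A → C = min(1, 1 − 0.724 + 0.320) = min(1, 0.596) = 0.596
~D = 1 − 0.755 = 0.245
C ∧ B = min(0.320, 0.620) = 0.320
(C ∧ B) ∨ A = max(0.320, 0.724) = 0.724
((C ∧ B) ∨ A) ∨ B = max(0.724, 0.620) = 0.724
~D → (((C ∧ B) ∨ A) ∨ B) = min(1, 1 − 0.245 + 0.724) = min(1, 1.479) = 1.000
(A → C) → (~D → (((C ∧ B) ∨ A) ∨ B)) = min(1, 1 − 0.596 + 1.000) = min(1, 1.404) = 1.000
((A → C) → (~D → (((C ∧ B) ∨ A) ∨ B))) ∧ B = min(1.000, 0.620) = 0.620

0.620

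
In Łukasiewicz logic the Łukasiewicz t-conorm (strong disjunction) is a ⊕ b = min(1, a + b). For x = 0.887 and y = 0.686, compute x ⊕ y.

1.000

x ⊕ y = min(1, 0.887 + 0.686) = min(1, 1.573) = 1.000
For comparison, the Gödel t-conorm max(a, b) would give 0.887.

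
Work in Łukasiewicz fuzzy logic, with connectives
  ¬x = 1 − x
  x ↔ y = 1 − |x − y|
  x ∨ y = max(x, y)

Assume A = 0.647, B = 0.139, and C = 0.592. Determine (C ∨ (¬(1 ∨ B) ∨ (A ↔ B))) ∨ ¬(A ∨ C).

0.592

1 ∨ B = max(1.000, 0.139) = 1.000
¬(1 ∨ B) = 1 − 1.000 = 0.000
A ↔ B = 1 − |0.647 − 0.139| = 1 − 0.508 = 0.492
¬(1 ∨ B) ∨ (A ↔ B) = max(0.000, 0.492) = 0.492
C ∨ (¬(1 ∨ B) ∨ (A ↔ B)) = max(0.592, 0.492) = 0.592
A ∨ C = max(0.647, 0.592) = 0.647
¬(A ∨ C) = 1 − 0.647 = 0.353
(C ∨ (¬(1 ∨ B) ∨ (A ↔ B))) ∨ ¬(A ∨ C) = max(0.592, 0.353) = 0.592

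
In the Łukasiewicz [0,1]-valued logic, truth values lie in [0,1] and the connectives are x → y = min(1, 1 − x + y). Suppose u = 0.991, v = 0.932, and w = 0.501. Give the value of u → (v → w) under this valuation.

v → w = min(1, 1 − 0.932 + 0.501) = min(1, 0.569) = 0.569
u → (v → w) = min(1, 1 − 0.991 + 0.569) = min(1, 0.578) = 0.578

0.578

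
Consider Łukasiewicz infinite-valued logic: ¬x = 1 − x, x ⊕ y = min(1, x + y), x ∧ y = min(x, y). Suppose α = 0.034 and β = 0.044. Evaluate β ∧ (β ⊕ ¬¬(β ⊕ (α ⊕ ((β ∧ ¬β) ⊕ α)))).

¬β = 1 − 0.044 = 0.956
β ∧ ¬β = min(0.044, 0.956) = 0.044
(β ∧ ¬β) ⊕ α = min(1, 0.044 + 0.034) = min(1, 0.078) = 0.078
α ⊕ ((β ∧ ¬β) ⊕ α) = min(1, 0.034 + 0.078) = min(1, 0.112) = 0.112
β ⊕ (α ⊕ ((β ∧ ¬β) ⊕ α)) = min(1, 0.044 + 0.112) = min(1, 0.156) = 0.156
¬(β ⊕ (α ⊕ ((β ∧ ¬β) ⊕ α))) = 1 − 0.156 = 0.844
¬¬(β ⊕ (α ⊕ ((β ∧ ¬β) ⊕ α))) = 1 − 0.844 = 0.156
β ⊕ ¬¬(β ⊕ (α ⊕ ((β ∧ ¬β) ⊕ α))) = min(1, 0.044 + 0.156) = min(1, 0.200) = 0.200
β ∧ (β ⊕ ¬¬(β ⊕ (α ⊕ ((β ∧ ¬β) ⊕ α)))) = min(0.044, 0.200) = 0.044

0.044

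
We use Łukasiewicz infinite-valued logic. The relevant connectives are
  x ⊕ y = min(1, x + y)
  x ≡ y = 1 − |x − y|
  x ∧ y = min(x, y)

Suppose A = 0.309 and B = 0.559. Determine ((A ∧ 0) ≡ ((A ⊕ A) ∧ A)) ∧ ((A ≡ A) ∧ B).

A ∧ 0 = min(0.309, 0.000) = 0.000
A ⊕ A = min(1, 0.309 + 0.309) = min(1, 0.618) = 0.618
(A ⊕ A) ∧ A = min(0.618, 0.309) = 0.309
(A ∧ 0) ≡ ((A ⊕ A) ∧ A) = 1 − |0.000 − 0.309| = 1 − 0.309 = 0.691
A ≡ A = 1 − |0.309 − 0.309| = 1 − 0.000 = 1.000
(A ≡ A) ∧ B = min(1.000, 0.559) = 0.559
((A ∧ 0) ≡ ((A ⊕ A) ∧ A)) ∧ ((A ≡ A) ∧ B) = min(0.691, 0.559) = 0.559

0.559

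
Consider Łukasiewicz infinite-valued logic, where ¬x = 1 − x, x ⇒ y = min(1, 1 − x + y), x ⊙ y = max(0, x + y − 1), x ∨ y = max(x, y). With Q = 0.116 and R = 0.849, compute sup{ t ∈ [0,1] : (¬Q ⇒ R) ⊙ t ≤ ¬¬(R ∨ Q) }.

0.884

¬Q = 1 − 0.116 = 0.884
¬Q ⇒ R = min(1, 1 − 0.884 + 0.849) = min(1, 0.965) = 0.965
So the left factor is ¬Q ⇒ R = 0.965.
R ∨ Q = max(0.849, 0.116) = 0.849
¬(R ∨ Q) = 1 − 0.849 = 0.151
¬¬(R ∨ Q) = 1 − 0.151 = 0.849
So the right-hand bound is ¬¬(R ∨ Q) = 0.849.
The residuum of the Łukasiewicz t-norm gives the supremum: min(1, 1 − 0.965 + 0.849).
1 − 0.965 + 0.849 = 0.884, so t = min(1, 0.884) = 0.884.
Check: 0.965 ⊙ 0.884 = max(0, 0.849) = 0.849 ≤ 0.849.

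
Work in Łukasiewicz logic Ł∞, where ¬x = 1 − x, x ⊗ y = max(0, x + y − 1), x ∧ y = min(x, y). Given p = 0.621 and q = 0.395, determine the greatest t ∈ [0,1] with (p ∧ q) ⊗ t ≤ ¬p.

p ∧ q = min(0.621, 0.395) = 0.395
So the left factor is p ∧ q = 0.395.
¬p = 1 − 0.621 = 0.379
So the right-hand bound is ¬p = 0.379.
The residuum of the Łukasiewicz t-norm gives the supremum: min(1, 1 − 0.395 + 0.379).
1 − 0.395 + 0.379 = 0.984, so t = min(1, 0.984) = 0.984.
Check: 0.395 ⊗ 0.984 = max(0, 0.379) = 0.379 ≤ 0.379.

0.984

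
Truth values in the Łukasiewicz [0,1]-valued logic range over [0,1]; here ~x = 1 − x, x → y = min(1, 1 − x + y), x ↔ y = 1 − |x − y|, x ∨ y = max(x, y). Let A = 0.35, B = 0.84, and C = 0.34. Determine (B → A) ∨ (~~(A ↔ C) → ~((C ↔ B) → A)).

B → A = min(1, 1 − 0.84 + 0.35) = min(1, 0.51) = 0.51
A ↔ C = 1 − |0.35 − 0.34| = 1 − 0.01 = 0.99
~(A ↔ C) = 1 − 0.99 = 0.01
~~(A ↔ C) = 1 − 0.01 = 0.99
C ↔ B = 1 − |0.34 − 0.84| = 1 − 0.50 = 0.50
(C ↔ B) → A = min(1, 1 − 0.50 + 0.35) = min(1, 0.85) = 0.85
~((C ↔ B) → A) = 1 − 0.85 = 0.15
~~(A ↔ C) → ~((C ↔ B) → A) = min(1, 1 − 0.99 + 0.15) = min(1, 0.16) = 0.16
(B → A) ∨ (~~(A ↔ C) → ~((C ↔ B) → A)) = max(0.51, 0.16) = 0.51

0.51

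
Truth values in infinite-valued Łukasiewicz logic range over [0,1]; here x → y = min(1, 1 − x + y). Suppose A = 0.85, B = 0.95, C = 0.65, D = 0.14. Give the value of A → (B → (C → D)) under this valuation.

C → D = min(1, 1 − 0.65 + 0.14) = min(1, 0.49) = 0.49
B → (C → D) = min(1, 1 − 0.95 + 0.49) = min(1, 0.54) = 0.54
A → (B → (C → D)) = min(1, 1 − 0.85 + 0.54) = min(1, 0.69) = 0.69

0.69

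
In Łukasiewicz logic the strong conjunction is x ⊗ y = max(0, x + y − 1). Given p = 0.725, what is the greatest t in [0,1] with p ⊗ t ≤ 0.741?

The residuum of the Łukasiewicz t-norm gives the supremum: min(1, 1 − 0.725 + 0.741).
1 − 0.725 + 0.741 = 1.016, so t = min(1, 1.016) = 1.000.
Check: 0.725 ⊗ 1.000 = max(0, 0.725) = 0.725 ≤ 0.741.

1.000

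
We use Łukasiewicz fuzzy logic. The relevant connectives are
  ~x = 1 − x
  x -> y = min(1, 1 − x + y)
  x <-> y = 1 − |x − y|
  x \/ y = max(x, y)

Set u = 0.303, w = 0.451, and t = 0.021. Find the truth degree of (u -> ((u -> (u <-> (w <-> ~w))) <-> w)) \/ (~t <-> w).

1.000

~w = 1 − 0.451 = 0.549
w <-> ~w = 1 − |0.451 − 0.549| = 1 − 0.098 = 0.902
u <-> (w <-> ~w) = 1 − |0.303 − 0.902| = 1 − 0.599 = 0.401
u -> (u <-> (w <-> ~w)) = min(1, 1 − 0.303 + 0.401) = min(1, 1.098) = 1.000
(u -> (u <-> (w <-> ~w))) <-> w = 1 − |1.000 − 0.451| = 1 − 0.549 = 0.451
u -> ((u -> (u <-> (w <-> ~w))) <-> w) = min(1, 1 − 0.303 + 0.451) = min(1, 1.148) = 1.000
~t = 1 − 0.021 = 0.979
~t <-> w = 1 − |0.979 − 0.451| = 1 − 0.528 = 0.472
(u -> ((u -> (u <-> (w <-> ~w))) <-> w)) \/ (~t <-> w) = max(1.000, 0.472) = 1.000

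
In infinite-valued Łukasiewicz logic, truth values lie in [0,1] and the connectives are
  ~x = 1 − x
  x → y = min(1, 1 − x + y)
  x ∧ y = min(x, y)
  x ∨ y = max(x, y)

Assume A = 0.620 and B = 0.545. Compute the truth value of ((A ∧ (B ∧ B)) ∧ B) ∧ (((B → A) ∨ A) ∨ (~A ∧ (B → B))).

B ∧ B = min(0.545, 0.545) = 0.545
A ∧ (B ∧ B) = min(0.620, 0.545) = 0.545
(A ∧ (B ∧ B)) ∧ B = min(0.545, 0.545) = 0.545
B → A = min(1, 1 − 0.545 + 0.620) = min(1, 1.075) = 1.000
(B → A) ∨ A = max(1.000, 0.620) = 1.000
~A = 1 − 0.620 = 0.380
B → B = min(1, 1 − 0.545 + 0.545) = min(1, 1.000) = 1.000
~A ∧ (B → B) = min(0.380, 1.000) = 0.380
((B → A) ∨ A) ∨ (~A ∧ (B → B)) = max(1.000, 0.380) = 1.000
((A ∧ (B ∧ B)) ∧ B) ∧ (((B → A) ∨ A) ∨ (~A ∧ (B → B))) = min(0.545, 1.000) = 0.545

0.545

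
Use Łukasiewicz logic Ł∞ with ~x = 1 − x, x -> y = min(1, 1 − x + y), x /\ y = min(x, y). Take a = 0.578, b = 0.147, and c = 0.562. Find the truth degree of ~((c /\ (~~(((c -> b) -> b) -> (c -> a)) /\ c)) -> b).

0.415

c -> b = min(1, 1 − 0.562 + 0.147) = min(1, 0.585) = 0.585
(c -> b) -> b = min(1, 1 − 0.585 + 0.147) = min(1, 0.562) = 0.562
c -> a = min(1, 1 − 0.562 + 0.578) = min(1, 1.016) = 1.000
((c -> b) -> b) -> (c -> a) = min(1, 1 − 0.562 + 1.000) = min(1, 1.438) = 1.000
~(((c -> b) -> b) -> (c -> a)) = 1 − 1.000 = 0.000
~~(((c -> b) -> b) -> (c -> a)) = 1 − 0.000 = 1.000
~~(((c -> b) -> b) -> (c -> a)) /\ c = min(1.000, 0.562) = 0.562
c /\ (~~(((c -> b) -> b) -> (c -> a)) /\ c) = min(0.562, 0.562) = 0.562
(c /\ (~~(((c -> b) -> b) -> (c -> a)) /\ c)) -> b = min(1, 1 − 0.562 + 0.147) = min(1, 0.585) = 0.585
~((c /\ (~~(((c -> b) -> b) -> (c -> a)) /\ c)) -> b) = 1 − 0.585 = 0.415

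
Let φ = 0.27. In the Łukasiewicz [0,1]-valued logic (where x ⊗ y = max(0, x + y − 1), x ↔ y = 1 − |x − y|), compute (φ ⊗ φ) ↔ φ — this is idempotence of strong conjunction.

φ ⊗ φ = max(0, 0.27 + 0.27 − 1) = max(0, -0.46) = 0.00
(φ ⊗ φ) ↔ φ = 1 − |0.00 − 0.27| = 1 − 0.27 = 0.73
(The value 0.73 < 1 shows this instance is not satisfied; fails in Ł∞ since a ⊗ a = max(0, 2a−1) ≠ a in general.)

0.73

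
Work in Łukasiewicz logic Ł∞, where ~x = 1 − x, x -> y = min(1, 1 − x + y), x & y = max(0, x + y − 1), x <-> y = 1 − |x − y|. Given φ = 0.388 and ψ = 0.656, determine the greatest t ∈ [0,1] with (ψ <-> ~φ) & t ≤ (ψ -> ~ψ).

0.732

~φ = 1 − 0.388 = 0.612
ψ <-> ~φ = 1 − |0.656 − 0.612| = 1 − 0.044 = 0.956
So the left factor is ψ <-> ~φ = 0.956.
~ψ = 1 − 0.656 = 0.344
ψ -> ~ψ = min(1, 1 − 0.656 + 0.344) = min(1, 0.688) = 0.688
So the right-hand bound is ψ -> ~ψ = 0.688.
The residuum of the Łukasiewicz t-norm gives the supremum: min(1, 1 − 0.956 + 0.688).
1 − 0.956 + 0.688 = 0.732, so t = min(1, 0.732) = 0.732.
Check: 0.956 & 0.732 = max(0, 0.688) = 0.688 ≤ 0.688.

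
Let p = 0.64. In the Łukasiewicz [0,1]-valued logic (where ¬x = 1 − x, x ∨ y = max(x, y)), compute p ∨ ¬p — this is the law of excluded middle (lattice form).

¬p = 1 − 0.64 = 0.36
p ∨ ¬p = max(0.64, 0.36) = 0.64
(The value 0.64 < 1 shows this instance is not satisfied; not a Ł∞-tautology — its value is max(a, 1−a).)

0.64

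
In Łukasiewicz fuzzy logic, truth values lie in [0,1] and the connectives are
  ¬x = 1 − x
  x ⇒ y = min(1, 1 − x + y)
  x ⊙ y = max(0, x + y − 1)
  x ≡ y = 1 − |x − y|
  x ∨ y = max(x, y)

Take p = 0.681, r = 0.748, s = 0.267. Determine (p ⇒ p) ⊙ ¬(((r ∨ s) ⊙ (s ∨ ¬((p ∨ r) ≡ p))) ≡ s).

0.252

p ⇒ p = min(1, 1 − 0.681 + 0.681) = min(1, 1.000) = 1.000
r ∨ s = max(0.748, 0.267) = 0.748
p ∨ r = max(0.681, 0.748) = 0.748
(p ∨ r) ≡ p = 1 − |0.748 − 0.681| = 1 − 0.067 = 0.933
¬((p ∨ r) ≡ p) = 1 − 0.933 = 0.067
s ∨ ¬((p ∨ r) ≡ p) = max(0.267, 0.067) = 0.267
(r ∨ s) ⊙ (s ∨ ¬((p ∨ r) ≡ p)) = max(0, 0.748 + 0.267 − 1) = max(0, 0.015) = 0.015
((r ∨ s) ⊙ (s ∨ ¬((p ∨ r) ≡ p))) ≡ s = 1 − |0.015 − 0.267| = 1 − 0.252 = 0.748
¬(((r ∨ s) ⊙ (s ∨ ¬((p ∨ r) ≡ p))) ≡ s) = 1 − 0.748 = 0.252
(p ⇒ p) ⊙ ¬(((r ∨ s) ⊙ (s ∨ ¬((p ∨ r) ≡ p))) ≡ s) = max(0, 1.000 + 0.252 − 1) = max(0, 0.252) = 0.252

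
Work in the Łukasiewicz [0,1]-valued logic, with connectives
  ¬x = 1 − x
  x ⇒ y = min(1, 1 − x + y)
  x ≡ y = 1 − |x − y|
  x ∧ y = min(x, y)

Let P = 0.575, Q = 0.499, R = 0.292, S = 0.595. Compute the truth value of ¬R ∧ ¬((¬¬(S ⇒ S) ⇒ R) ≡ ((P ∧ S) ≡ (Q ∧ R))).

¬R = 1 − 0.292 = 0.708
S ⇒ S = min(1, 1 − 0.595 + 0.595) = min(1, 1.000) = 1.000
¬(S ⇒ S) = 1 − 1.000 = 0.000
¬¬(S ⇒ S) = 1 − 0.000 = 1.000
¬¬(S ⇒ S) ⇒ R = min(1, 1 − 1.000 + 0.292) = min(1, 0.292) = 0.292
P ∧ S = min(0.575, 0.595) = 0.575
Q ∧ R = min(0.499, 0.292) = 0.292
(P ∧ S) ≡ (Q ∧ R) = 1 − |0.575 − 0.292| = 1 − 0.283 = 0.717
(¬¬(S ⇒ S) ⇒ R) ≡ ((P ∧ S) ≡ (Q ∧ R)) = 1 − |0.292 − 0.717| = 1 − 0.425 = 0.575
¬((¬¬(S ⇒ S) ⇒ R) ≡ ((P ∧ S) ≡ (Q ∧ R))) = 1 − 0.575 = 0.425
¬R ∧ ¬((¬¬(S ⇒ S) ⇒ R) ≡ ((P ∧ S) ≡ (Q ∧ R))) = min(0.708, 0.425) = 0.425

0.425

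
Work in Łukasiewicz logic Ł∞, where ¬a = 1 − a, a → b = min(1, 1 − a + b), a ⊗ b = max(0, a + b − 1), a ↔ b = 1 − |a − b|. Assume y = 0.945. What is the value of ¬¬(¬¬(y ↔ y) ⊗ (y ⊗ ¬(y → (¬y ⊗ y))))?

y ↔ y = 1 − |0.945 − 0.945| = 1 − 0.000 = 1.000
¬(y ↔ y) = 1 − 1.000 = 0.000
¬¬(y ↔ y) = 1 − 0.000 = 1.000
¬y = 1 − 0.945 = 0.055
¬y ⊗ y = max(0, 0.055 + 0.945 − 1) = max(0, 0.000) = 0.000
y → (¬y ⊗ y) = min(1, 1 − 0.945 + 0.000) = min(1, 0.055) = 0.055
¬(y → (¬y ⊗ y)) = 1 − 0.055 = 0.945
y ⊗ ¬(y → (¬y ⊗ y)) = max(0, 0.945 + 0.945 − 1) = max(0, 0.890) = 0.890
¬¬(y ↔ y) ⊗ (y ⊗ ¬(y → (¬y ⊗ y))) = max(0, 1.000 + 0.890 − 1) = max(0, 0.890) = 0.890
¬(¬¬(y ↔ y) ⊗ (y ⊗ ¬(y → (¬y ⊗ y)))) = 1 − 0.890 = 0.110
¬¬(¬¬(y ↔ y) ⊗ (y ⊗ ¬(y → (¬y ⊗ y)))) = 1 − 0.110 = 0.890

0.890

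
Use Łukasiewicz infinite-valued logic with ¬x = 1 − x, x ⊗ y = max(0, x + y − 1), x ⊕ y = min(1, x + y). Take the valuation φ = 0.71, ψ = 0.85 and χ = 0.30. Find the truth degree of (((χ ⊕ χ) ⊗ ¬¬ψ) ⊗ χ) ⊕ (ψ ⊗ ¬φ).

0.14

χ ⊕ χ = min(1, 0.30 + 0.30) = min(1, 0.60) = 0.60
¬ψ = 1 − 0.85 = 0.15
¬¬ψ = 1 − 0.15 = 0.85
(χ ⊕ χ) ⊗ ¬¬ψ = max(0, 0.60 + 0.85 − 1) = max(0, 0.45) = 0.45
((χ ⊕ χ) ⊗ ¬¬ψ) ⊗ χ = max(0, 0.45 + 0.30 − 1) = max(0, -0.25) = 0.00
¬φ = 1 − 0.71 = 0.29
ψ ⊗ ¬φ = max(0, 0.85 + 0.29 − 1) = max(0, 0.14) = 0.14
(((χ ⊕ χ) ⊗ ¬¬ψ) ⊗ χ) ⊕ (ψ ⊗ ¬φ) = min(1, 0.00 + 0.14) = min(1, 0.14) = 0.14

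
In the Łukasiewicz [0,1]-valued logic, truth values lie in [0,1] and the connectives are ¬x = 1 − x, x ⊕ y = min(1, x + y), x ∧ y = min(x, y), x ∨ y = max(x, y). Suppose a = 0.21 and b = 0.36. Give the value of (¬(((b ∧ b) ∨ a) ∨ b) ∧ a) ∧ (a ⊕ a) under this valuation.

0.21

b ∧ b = min(0.36, 0.36) = 0.36
(b ∧ b) ∨ a = max(0.36, 0.21) = 0.36
((b ∧ b) ∨ a) ∨ b = max(0.36, 0.36) = 0.36
¬(((b ∧ b) ∨ a) ∨ b) = 1 − 0.36 = 0.64
¬(((b ∧ b) ∨ a) ∨ b) ∧ a = min(0.64, 0.21) = 0.21
a ⊕ a = min(1, 0.21 + 0.21) = min(1, 0.42) = 0.42
(¬(((b ∧ b) ∨ a) ∨ b) ∧ a) ∧ (a ⊕ a) = min(0.21, 0.42) = 0.21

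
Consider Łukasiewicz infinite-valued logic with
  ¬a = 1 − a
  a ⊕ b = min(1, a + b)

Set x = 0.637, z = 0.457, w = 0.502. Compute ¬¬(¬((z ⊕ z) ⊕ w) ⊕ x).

z ⊕ z = min(1, 0.457 + 0.457) = min(1, 0.914) = 0.914
(z ⊕ z) ⊕ w = min(1, 0.914 + 0.502) = min(1, 1.416) = 1.000
¬((z ⊕ z) ⊕ w) = 1 − 1.000 = 0.000
¬((z ⊕ z) ⊕ w) ⊕ x = min(1, 0.000 + 0.637) = min(1, 0.637) = 0.637
¬(¬((z ⊕ z) ⊕ w) ⊕ x) = 1 − 0.637 = 0.363
¬¬(¬((z ⊕ z) ⊕ w) ⊕ x) = 1 − 0.363 = 0.637

0.637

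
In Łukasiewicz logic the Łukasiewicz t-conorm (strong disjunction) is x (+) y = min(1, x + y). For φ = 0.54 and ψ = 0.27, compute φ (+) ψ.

φ (+) ψ = min(1, 0.54 + 0.27) = min(1, 0.81) = 0.81
For comparison, the Gödel t-conorm max(x, y) would give 0.54.

0.81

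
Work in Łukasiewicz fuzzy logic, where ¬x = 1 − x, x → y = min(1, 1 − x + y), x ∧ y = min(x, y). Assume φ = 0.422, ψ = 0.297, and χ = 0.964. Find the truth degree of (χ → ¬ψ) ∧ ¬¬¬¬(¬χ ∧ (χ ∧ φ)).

¬ψ = 1 − 0.297 = 0.703
χ → ¬ψ = min(1, 1 − 0.964 + 0.703) = min(1, 0.739) = 0.739
¬χ = 1 − 0.964 = 0.036
χ ∧ φ = min(0.964, 0.422) = 0.422
¬χ ∧ (χ ∧ φ) = min(0.036, 0.422) = 0.036
¬(¬χ ∧ (χ ∧ φ)) = 1 − 0.036 = 0.964
¬¬(¬χ ∧ (χ ∧ φ)) = 1 − 0.964 = 0.036
¬¬¬(¬χ ∧ (χ ∧ φ)) = 1 − 0.036 = 0.964
¬¬¬¬(¬χ ∧ (χ ∧ φ)) = 1 − 0.964 = 0.036
(χ → ¬ψ) ∧ ¬¬¬¬(¬χ ∧ (χ ∧ φ)) = min(0.739, 0.036) = 0.036

0.036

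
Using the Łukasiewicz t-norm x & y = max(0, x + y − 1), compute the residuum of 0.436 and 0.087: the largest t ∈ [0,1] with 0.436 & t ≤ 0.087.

0.651

The residuum of the Łukasiewicz t-norm gives the supremum: min(1, 1 − 0.436 + 0.087).
1 − 0.436 + 0.087 = 0.651, so t = min(1, 0.651) = 0.651.
Check: 0.436 & 0.651 = max(0, 0.087) = 0.087 ≤ 0.087.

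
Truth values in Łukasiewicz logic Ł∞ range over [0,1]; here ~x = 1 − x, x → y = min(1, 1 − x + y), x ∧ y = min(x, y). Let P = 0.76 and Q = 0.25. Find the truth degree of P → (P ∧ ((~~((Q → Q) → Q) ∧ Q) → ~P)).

Q → Q = min(1, 1 − 0.25 + 0.25) = min(1, 1.00) = 1.00
(Q → Q) → Q = min(1, 1 − 1.00 + 0.25) = min(1, 0.25) = 0.25
~((Q → Q) → Q) = 1 − 0.25 = 0.75
~~((Q → Q) → Q) = 1 − 0.75 = 0.25
~~((Q → Q) → Q) ∧ Q = min(0.25, 0.25) = 0.25
~P = 1 − 0.76 = 0.24
(~~((Q → Q) → Q) ∧ Q) → ~P = min(1, 1 − 0.25 + 0.24) = min(1, 0.99) = 0.99
P ∧ ((~~((Q → Q) → Q) ∧ Q) → ~P) = min(0.76, 0.99) = 0.76
P → (P ∧ ((~~((Q → Q) → Q) ∧ Q) → ~P)) = min(1, 1 − 0.76 + 0.76) = min(1, 1.00) = 1.00

1.00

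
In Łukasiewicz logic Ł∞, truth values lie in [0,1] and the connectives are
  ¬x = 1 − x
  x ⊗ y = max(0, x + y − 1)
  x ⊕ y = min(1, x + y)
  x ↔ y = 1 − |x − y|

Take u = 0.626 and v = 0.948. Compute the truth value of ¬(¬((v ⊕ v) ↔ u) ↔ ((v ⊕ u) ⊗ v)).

v ⊕ v = min(1, 0.948 + 0.948) = min(1, 1.896) = 1.000
(v ⊕ v) ↔ u = 1 − |1.000 − 0.626| = 1 − 0.374 = 0.626
¬((v ⊕ v) ↔ u) = 1 − 0.626 = 0.374
v ⊕ u = min(1, 0.948 + 0.626) = min(1, 1.574) = 1.000
(v ⊕ u) ⊗ v = max(0, 1.000 + 0.948 − 1) = max(0, 0.948) = 0.948
¬((v ⊕ v) ↔ u) ↔ ((v ⊕ u) ⊗ v) = 1 − |0.374 − 0.948| = 1 − 0.574 = 0.426
¬(¬((v ⊕ v) ↔ u) ↔ ((v ⊕ u) ⊗ v)) = 1 − 0.426 = 0.574

0.574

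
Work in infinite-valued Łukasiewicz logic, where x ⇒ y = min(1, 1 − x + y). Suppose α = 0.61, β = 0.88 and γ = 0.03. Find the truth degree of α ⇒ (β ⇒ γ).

β ⇒ γ = min(1, 1 − 0.88 + 0.03) = min(1, 0.15) = 0.15
α ⇒ (β ⇒ γ) = min(1, 1 − 0.61 + 0.15) = min(1, 0.54) = 0.54

0.54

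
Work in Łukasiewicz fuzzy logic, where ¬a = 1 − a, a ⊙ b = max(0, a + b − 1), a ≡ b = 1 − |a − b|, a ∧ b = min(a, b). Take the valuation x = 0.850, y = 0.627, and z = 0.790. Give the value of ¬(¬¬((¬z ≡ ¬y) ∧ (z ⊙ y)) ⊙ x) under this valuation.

0.733

¬z = 1 − 0.790 = 0.210
¬y = 1 − 0.627 = 0.373
¬z ≡ ¬y = 1 − |0.210 − 0.373| = 1 − 0.163 = 0.837
z ⊙ y = max(0, 0.790 + 0.627 − 1) = max(0, 0.417) = 0.417
(¬z ≡ ¬y) ∧ (z ⊙ y) = min(0.837, 0.417) = 0.417
¬((¬z ≡ ¬y) ∧ (z ⊙ y)) = 1 − 0.417 = 0.583
¬¬((¬z ≡ ¬y) ∧ (z ⊙ y)) = 1 − 0.583 = 0.417
¬¬((¬z ≡ ¬y) ∧ (z ⊙ y)) ⊙ x = max(0, 0.417 + 0.850 − 1) = max(0, 0.267) = 0.267
¬(¬¬((¬z ≡ ¬y) ∧ (z ⊙ y)) ⊙ x) = 1 − 0.267 = 0.733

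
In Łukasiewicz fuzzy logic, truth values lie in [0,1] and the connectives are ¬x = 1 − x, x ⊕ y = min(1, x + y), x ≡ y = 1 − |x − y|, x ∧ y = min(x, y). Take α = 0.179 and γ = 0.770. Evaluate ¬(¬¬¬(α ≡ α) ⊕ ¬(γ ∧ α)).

α ≡ α = 1 − |0.179 − 0.179| = 1 − 0.000 = 1.000
¬(α ≡ α) = 1 − 1.000 = 0.000
¬¬(α ≡ α) = 1 − 0.000 = 1.000
¬¬¬(α ≡ α) = 1 − 1.000 = 0.000
γ ∧ α = min(0.770, 0.179) = 0.179
¬(γ ∧ α) = 1 − 0.179 = 0.821
¬¬¬(α ≡ α) ⊕ ¬(γ ∧ α) = min(1, 0.000 + 0.821) = min(1, 0.821) = 0.821
¬(¬¬¬(α ≡ α) ⊕ ¬(γ ∧ α)) = 1 − 0.821 = 0.179

0.179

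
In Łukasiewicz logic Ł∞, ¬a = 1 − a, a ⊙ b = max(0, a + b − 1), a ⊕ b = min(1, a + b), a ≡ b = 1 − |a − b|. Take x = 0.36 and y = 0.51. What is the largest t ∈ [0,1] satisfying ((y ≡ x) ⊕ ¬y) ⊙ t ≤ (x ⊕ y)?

y ≡ x = 1 − |0.51 − 0.36| = 1 − 0.15 = 0.85
¬y = 1 − 0.51 = 0.49
(y ≡ x) ⊕ ¬y = min(1, 0.85 + 0.49) = min(1, 1.34) = 1.00
So the left factor is (y ≡ x) ⊕ ¬y = 1.00.
x ⊕ y = min(1, 0.36 + 0.51) = min(1, 0.87) = 0.87
So the right-hand bound is x ⊕ y = 0.87.
The residuum of the Łukasiewicz t-norm gives the supremum: min(1, 1 − 1.00 + 0.87).
1 − 1.00 + 0.87 = 0.87, so t = min(1, 0.87) = 0.87.
Check: 1.00 ⊙ 0.87 = max(0, 0.87) = 0.87 ≤ 0.87.

0.87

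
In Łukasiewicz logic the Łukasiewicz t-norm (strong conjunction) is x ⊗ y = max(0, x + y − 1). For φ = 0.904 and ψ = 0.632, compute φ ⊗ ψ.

0.536

φ ⊗ ψ = max(0, 0.904 + 0.632 − 1) = max(0, 0.536) = 0.536
For comparison, the Gödel (minimum) t-norm min(x, y) would give 0.632.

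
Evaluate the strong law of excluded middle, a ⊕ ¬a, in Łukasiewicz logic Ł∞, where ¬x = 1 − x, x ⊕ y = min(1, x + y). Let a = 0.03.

1.00

¬a = 1 − 0.03 = 0.97
a ⊕ ¬a = min(1, 0.03 + 0.97) = min(1, 1.00) = 1.00
(As expected: always 1 in Ł∞ since a ⊕ (1−a) = 1.)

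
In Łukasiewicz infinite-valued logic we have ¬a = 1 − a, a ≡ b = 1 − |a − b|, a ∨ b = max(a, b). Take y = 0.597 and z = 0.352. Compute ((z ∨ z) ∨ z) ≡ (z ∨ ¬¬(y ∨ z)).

0.755

z ∨ z = max(0.352, 0.352) = 0.352
(z ∨ z) ∨ z = max(0.352, 0.352) = 0.352
y ∨ z = max(0.597, 0.352) = 0.597
¬(y ∨ z) = 1 − 0.597 = 0.403
¬¬(y ∨ z) = 1 − 0.403 = 0.597
z ∨ ¬¬(y ∨ z) = max(0.352, 0.597) = 0.597
((z ∨ z) ∨ z) ≡ (z ∨ ¬¬(y ∨ z)) = 1 − |0.352 − 0.597| = 1 − 0.245 = 0.755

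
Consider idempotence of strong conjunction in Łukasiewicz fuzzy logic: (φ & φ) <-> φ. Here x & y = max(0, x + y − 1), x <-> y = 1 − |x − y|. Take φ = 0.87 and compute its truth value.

φ & φ = max(0, 0.87 + 0.87 − 1) = max(0, 0.74) = 0.74
(φ & φ) <-> φ = 1 − |0.74 − 0.87| = 1 − 0.13 = 0.87
(The value 0.87 < 1 shows this instance is not satisfied; fails in Ł∞ since a ⊗ a = max(0, 2a−1) ≠ a in general.)

0.87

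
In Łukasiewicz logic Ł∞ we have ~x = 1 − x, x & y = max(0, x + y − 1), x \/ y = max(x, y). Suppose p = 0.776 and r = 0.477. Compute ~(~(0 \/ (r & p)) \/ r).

r & p = max(0, 0.477 + 0.776 − 1) = max(0, 0.253) = 0.253
0 \/ (r & p) = max(0.000, 0.253) = 0.253
~(0 \/ (r & p)) = 1 − 0.253 = 0.747
~(0 \/ (r & p)) \/ r = max(0.747, 0.477) = 0.747
~(~(0 \/ (r & p)) \/ r) = 1 − 0.747 = 0.253

0.253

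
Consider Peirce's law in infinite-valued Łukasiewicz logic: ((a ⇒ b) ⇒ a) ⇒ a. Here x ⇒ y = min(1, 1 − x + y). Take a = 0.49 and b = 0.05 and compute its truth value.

0.56

a ⇒ b = min(1, 1 − 0.49 + 0.05) = min(1, 0.56) = 0.56
(a ⇒ b) ⇒ a = min(1, 1 − 0.56 + 0.49) = min(1, 0.93) = 0.93
((a ⇒ b) ⇒ a) ⇒ a = min(1, 1 − 0.93 + 0.49) = min(1, 0.56) = 0.56
(The value 0.56 < 1 shows this instance is not satisfied; not a Ł∞-tautology in general.)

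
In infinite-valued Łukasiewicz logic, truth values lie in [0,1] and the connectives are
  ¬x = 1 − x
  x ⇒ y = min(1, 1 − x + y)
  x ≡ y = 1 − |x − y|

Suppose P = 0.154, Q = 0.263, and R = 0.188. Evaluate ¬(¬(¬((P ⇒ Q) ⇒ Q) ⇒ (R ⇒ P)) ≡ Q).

0.263

P ⇒ Q = min(1, 1 − 0.154 + 0.263) = min(1, 1.109) = 1.000
(P ⇒ Q) ⇒ Q = min(1, 1 − 1.000 + 0.263) = min(1, 0.263) = 0.263
¬((P ⇒ Q) ⇒ Q) = 1 − 0.263 = 0.737
R ⇒ P = min(1, 1 − 0.188 + 0.154) = min(1, 0.966) = 0.966
¬((P ⇒ Q) ⇒ Q) ⇒ (R ⇒ P) = min(1, 1 − 0.737 + 0.966) = min(1, 1.229) = 1.000
¬(¬((P ⇒ Q) ⇒ Q) ⇒ (R ⇒ P)) = 1 − 1.000 = 0.000
¬(¬((P ⇒ Q) ⇒ Q) ⇒ (R ⇒ P)) ≡ Q = 1 − |0.000 − 0.263| = 1 − 0.263 = 0.737
¬(¬(¬((P ⇒ Q) ⇒ Q) ⇒ (R ⇒ P)) ≡ Q) = 1 − 0.737 = 0.263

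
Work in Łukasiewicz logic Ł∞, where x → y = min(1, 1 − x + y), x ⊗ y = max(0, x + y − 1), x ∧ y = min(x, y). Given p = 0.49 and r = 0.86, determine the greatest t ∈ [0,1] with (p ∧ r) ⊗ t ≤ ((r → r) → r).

1.00

p ∧ r = min(0.49, 0.86) = 0.49
So the left factor is p ∧ r = 0.49.
r → r = min(1, 1 − 0.86 + 0.86) = min(1, 1.00) = 1.00
(r → r) → r = min(1, 1 − 1.00 + 0.86) = min(1, 0.86) = 0.86
So the right-hand bound is (r → r) → r = 0.86.
The residuum of the Łukasiewicz t-norm gives the supremum: min(1, 1 − 0.49 + 0.86).
1 − 0.49 + 0.86 = 1.37, so t = min(1, 1.37) = 1.00.
Check: 0.49 ⊗ 1.00 = max(0, 0.49) = 0.49 ≤ 0.86.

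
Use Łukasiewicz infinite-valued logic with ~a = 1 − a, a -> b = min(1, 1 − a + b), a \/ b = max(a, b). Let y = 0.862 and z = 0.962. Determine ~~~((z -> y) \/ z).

z -> y = min(1, 1 − 0.962 + 0.862) = min(1, 0.900) = 0.900
(z -> y) \/ z = max(0.900, 0.962) = 0.962
~((z -> y) \/ z) = 1 − 0.962 = 0.038
~~((z -> y) \/ z) = 1 − 0.038 = 0.962
~~~((z -> y) \/ z) = 1 − 0.962 = 0.038

0.038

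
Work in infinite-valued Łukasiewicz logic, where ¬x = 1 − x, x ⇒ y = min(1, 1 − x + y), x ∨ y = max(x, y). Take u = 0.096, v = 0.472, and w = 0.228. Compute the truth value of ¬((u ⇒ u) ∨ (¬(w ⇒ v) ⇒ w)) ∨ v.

0.472

u ⇒ u = min(1, 1 − 0.096 + 0.096) = min(1, 1.000) = 1.000
w ⇒ v = min(1, 1 − 0.228 + 0.472) = min(1, 1.244) = 1.000
¬(w ⇒ v) = 1 − 1.000 = 0.000
¬(w ⇒ v) ⇒ w = min(1, 1 − 0.000 + 0.228) = min(1, 1.228) = 1.000
(u ⇒ u) ∨ (¬(w ⇒ v) ⇒ w) = max(1.000, 1.000) = 1.000
¬((u ⇒ u) ∨ (¬(w ⇒ v) ⇒ w)) = 1 − 1.000 = 0.000
¬((u ⇒ u) ∨ (¬(w ⇒ v) ⇒ w)) ∨ v = max(0.000, 0.472) = 0.472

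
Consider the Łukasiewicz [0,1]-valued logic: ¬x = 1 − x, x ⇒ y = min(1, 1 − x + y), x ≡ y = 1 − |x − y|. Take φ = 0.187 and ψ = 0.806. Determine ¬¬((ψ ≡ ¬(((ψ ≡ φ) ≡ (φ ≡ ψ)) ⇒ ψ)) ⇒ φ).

0.799

ψ ≡ φ = 1 − |0.806 − 0.187| = 1 − 0.619 = 0.381
φ ≡ ψ = 1 − |0.187 − 0.806| = 1 − 0.619 = 0.381
(ψ ≡ φ) ≡ (φ ≡ ψ) = 1 − |0.381 − 0.381| = 1 − 0.000 = 1.000
((ψ ≡ φ) ≡ (φ ≡ ψ)) ⇒ ψ = min(1, 1 − 1.000 + 0.806) = min(1, 0.806) = 0.806
¬(((ψ ≡ φ) ≡ (φ ≡ ψ)) ⇒ ψ) = 1 − 0.806 = 0.194
ψ ≡ ¬(((ψ ≡ φ) ≡ (φ ≡ ψ)) ⇒ ψ) = 1 − |0.806 − 0.194| = 1 − 0.612 = 0.388
(ψ ≡ ¬(((ψ ≡ φ) ≡ (φ ≡ ψ)) ⇒ ψ)) ⇒ φ = min(1, 1 − 0.388 + 0.187) = min(1, 0.799) = 0.799
¬((ψ ≡ ¬(((ψ ≡ φ) ≡ (φ ≡ ψ)) ⇒ ψ)) ⇒ φ) = 1 − 0.799 = 0.201
¬¬((ψ ≡ ¬(((ψ ≡ φ) ≡ (φ ≡ ψ)) ⇒ ψ)) ⇒ φ) = 1 − 0.201 = 0.799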